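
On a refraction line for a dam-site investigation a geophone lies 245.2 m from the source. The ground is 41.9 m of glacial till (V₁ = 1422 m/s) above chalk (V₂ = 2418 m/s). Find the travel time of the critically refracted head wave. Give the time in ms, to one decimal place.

149.1 ms

θ_c = arcsin(V₁/V₂) = arcsin(1422/2418) = 36.02°, cos θ_c = 0.8088.
Intercept time tᵢ = 2h cos θ_c / V₁ = 2·41.9·0.8088/1422 = 0.04766 s.
t = x/V₂ + tᵢ = 245.2/2418 + 0.04766 = 0.14907 s.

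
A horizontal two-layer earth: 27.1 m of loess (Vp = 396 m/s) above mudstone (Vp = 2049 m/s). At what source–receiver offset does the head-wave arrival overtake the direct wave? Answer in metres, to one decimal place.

65.9 m

θ_c = arcsin(396/2049) = 11.14°, so cos θ_c = 0.9811 and tᵢ = 2h cos θ_c/V₁ = 0.1343 s.
At crossover x/V₁ = x/V₂ + tᵢ ⇒ x = tᵢ/(1/V₁ − 1/V₂) = 0.13429/(2.5253e-03 − 4.8804e-04) = 65.92 m.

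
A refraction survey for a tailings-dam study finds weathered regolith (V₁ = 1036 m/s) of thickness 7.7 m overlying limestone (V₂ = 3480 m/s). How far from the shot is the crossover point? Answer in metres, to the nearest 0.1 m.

20.9 m

θ_c = arcsin(1036/3480) = 17.32°, so cos θ_c = 0.9547 and tᵢ = 2h cos θ_c/V₁ = 0.0142 s.
At crossover x/V₁ = x/V₂ + tᵢ ⇒ x = tᵢ/(1/V₁ − 1/V₂) = 0.01419/(9.6525e-04 − 2.8736e-04) = 20.93 m.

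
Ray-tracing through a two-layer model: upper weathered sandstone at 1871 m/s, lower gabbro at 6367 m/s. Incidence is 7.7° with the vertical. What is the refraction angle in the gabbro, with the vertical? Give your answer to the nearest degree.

Snell's law: sin θ₂ = (V₂/V₁)·sin θ₁ = (6367/1871)·sin 7.7° = 0.4560.
θ₂ = sin⁻¹(0.4560) = 27.13° (from vertical).

27°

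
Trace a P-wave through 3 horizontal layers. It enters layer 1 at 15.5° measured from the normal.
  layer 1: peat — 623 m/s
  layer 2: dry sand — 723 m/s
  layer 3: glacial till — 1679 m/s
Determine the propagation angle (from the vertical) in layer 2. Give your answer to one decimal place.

Ray parameter p = sin 15.5° / 623 = 4.2895e-04 s/m.
sin θ_2 = p·V_2 = 4.2895e-04 × 723 = 0.3101.
θ_2 = 18.07° from the vertical.

18.1°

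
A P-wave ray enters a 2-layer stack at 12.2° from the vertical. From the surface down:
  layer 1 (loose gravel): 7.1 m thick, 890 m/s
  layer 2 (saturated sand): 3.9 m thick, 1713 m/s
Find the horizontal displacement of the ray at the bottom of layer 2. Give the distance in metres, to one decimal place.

Apply Snell's law at each interface; in layer i the horizontal offset is hᵢ·tan θᵢ.
Layer 1: θ = 12.20°; offset = 7.1·tan 12.20° = 1.535 m.
Layer 2: sin θ = 1713·sin 12.2°/890 = 0.4067, θ = 24.00°; offset = 3.9·tan 24.00° = 1.736 m.
Total horizontal offset = 3.271 m.

3.3 m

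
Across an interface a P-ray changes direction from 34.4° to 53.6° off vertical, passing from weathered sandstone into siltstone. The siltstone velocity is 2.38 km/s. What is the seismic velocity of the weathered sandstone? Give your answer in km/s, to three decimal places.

1.671 km/s

Snell's law: sin 34.4°/V₁ = sin 53.6°/V₂.
V₁ = V₂·sin 34.4°/sin 53.6° = 2.38 × 0.7019 = 1.671 km/s.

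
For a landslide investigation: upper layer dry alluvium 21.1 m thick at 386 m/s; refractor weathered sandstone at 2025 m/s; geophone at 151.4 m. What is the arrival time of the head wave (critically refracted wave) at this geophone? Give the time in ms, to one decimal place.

182.1 ms

θ_c = arcsin(V₁/V₂) = arcsin(386/2025) = 10.99°, cos θ_c = 0.9817.
Intercept time tᵢ = 2h cos θ_c / V₁ = 2·21.1·0.9817/386 = 0.10732 s.
t = x/V₂ + tᵢ = 151.4/2025 + 0.10732 = 0.18209 s.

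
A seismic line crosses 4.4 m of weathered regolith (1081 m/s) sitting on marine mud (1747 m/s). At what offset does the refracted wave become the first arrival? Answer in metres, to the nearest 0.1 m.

x_cross = 2h·√((V₂+V₁)/(V₂−V₁)).
(V₂+V₁)/(V₂−V₁) = (1747+1081)/(1747−1081) = 4.2462; √ = 2.0606.
x_cross = 2·4.4·2.0606 = 18.13 m.

18.1 m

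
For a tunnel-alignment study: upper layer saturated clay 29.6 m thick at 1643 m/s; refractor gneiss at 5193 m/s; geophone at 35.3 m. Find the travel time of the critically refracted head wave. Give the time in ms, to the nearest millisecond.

t = x/V₂ + 2h·√(V₂²−V₁²)/(V₁V₂).
√(V₂²−V₁²) = √(5193²−1643²) = 4926.2 m/s; delay term = 2·29.6·4926.2/(1643·5193) = 0.03418 s.
t = 35.3/5193 + 0.03418 = 0.04098 s.

41 ms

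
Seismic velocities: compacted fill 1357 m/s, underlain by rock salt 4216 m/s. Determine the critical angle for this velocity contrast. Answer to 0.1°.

18.8°

At critical incidence the refracted ray runs along the interface (θ₂ = 90°), so sin θ_c = V₁/V₂.
θ_c = arcsin(1357/4216) = arcsin 0.3219 = 18.78°.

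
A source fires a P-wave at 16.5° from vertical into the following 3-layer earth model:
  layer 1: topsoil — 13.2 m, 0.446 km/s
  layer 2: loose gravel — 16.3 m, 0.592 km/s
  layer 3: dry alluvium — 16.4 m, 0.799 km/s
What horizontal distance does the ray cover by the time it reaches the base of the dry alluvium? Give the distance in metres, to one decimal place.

20.2 m

Apply Snell's law at each interface; in layer i the horizontal offset is hᵢ·tan θᵢ.
Layer 1: θ = 16.50°; offset = 13.2·tan 16.50° = 3.910 m.
Layer 2: sin θ = 0.592·sin 16.5°/0.446 = 0.3770, θ = 22.15°; offset = 16.3·tan 22.15° = 6.634 m.
Layer 3: sin θ = 0.799·sin 16.5°/0.446 = 0.5088, θ = 30.58°; offset = 16.4·tan 30.58° = 9.693 m.
Σ offsets = 20.237 m.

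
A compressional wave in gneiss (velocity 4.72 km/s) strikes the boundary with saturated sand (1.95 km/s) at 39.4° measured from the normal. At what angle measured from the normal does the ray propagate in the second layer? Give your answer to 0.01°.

15.20°

Snell's law: sin θ₂ = (V₂/V₁)·sin θ₁ = (1.95/4.72)·sin 39.4° = 0.2622.
θ₂ = sin⁻¹(0.2622) = 15.20° (from vertical).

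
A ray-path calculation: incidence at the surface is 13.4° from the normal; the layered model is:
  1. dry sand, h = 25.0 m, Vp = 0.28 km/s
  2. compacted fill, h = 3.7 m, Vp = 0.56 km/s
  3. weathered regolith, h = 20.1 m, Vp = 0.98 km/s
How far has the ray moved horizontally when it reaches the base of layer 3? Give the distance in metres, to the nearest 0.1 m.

Ray parameter p = sin 13.4° / 0.28 km/s = 8.2767e-01 s/km.
Layer 1: θ = 13.40°; offset = 25.0·tan 13.40° = 5.956 m.
Layer 2: sin θ = p·0.56 = 0.4635 → θ = 27.61°; offset = 3.7·tan 27.61° = 1.935 m.
Layer 3: sin θ = p·0.98 = 0.8111 → θ = 54.21°; offset = 20.1·tan 54.21° = 27.875 m.
Σ offsets = 35.766 m.

35.8 m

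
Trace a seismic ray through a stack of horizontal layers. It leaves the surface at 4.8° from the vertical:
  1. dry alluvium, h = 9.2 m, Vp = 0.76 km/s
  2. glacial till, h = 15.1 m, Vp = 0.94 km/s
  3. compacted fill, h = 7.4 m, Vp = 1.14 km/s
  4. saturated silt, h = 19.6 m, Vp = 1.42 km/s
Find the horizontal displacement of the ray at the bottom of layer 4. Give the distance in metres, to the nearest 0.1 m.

6.4 m

Apply Snell's law at each interface; in layer i the horizontal offset is hᵢ·tan θᵢ.
Layer 1: θ = 4.80°; offset = 9.2·tan 4.80° = 0.773 m.
Layer 2: sin θ = 0.94·sin 4.8°/0.76 = 0.1035, θ = 5.94°; offset = 15.1·tan 5.94° = 1.571 m.
Layer 3: sin θ = 1.14·sin 4.8°/0.76 = 0.1255, θ = 7.21°; offset = 7.4·tan 7.21° = 0.936 m.
Layer 4: sin θ = 1.42·sin 4.8°/0.76 = 0.1563, θ = 8.99°; offset = 19.6·tan 8.99° = 3.103 m.
Total horizontal offset = 6.383 m.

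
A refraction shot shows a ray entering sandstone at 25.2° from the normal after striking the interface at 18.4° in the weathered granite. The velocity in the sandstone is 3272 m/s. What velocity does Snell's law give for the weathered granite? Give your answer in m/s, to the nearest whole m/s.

2426 m/s

Snell's law: sin 18.4°/V₁ = sin 25.2°/V₂.
V₁ = V₂·sin 18.4°/sin 25.2° = 3272 × 0.7413 = 2425.68 m/s.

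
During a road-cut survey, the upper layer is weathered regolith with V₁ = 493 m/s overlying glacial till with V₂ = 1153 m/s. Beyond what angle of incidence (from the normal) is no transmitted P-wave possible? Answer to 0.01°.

Critical incidence: sin θ_c = V₁/V₂ = 493/1153 = 0.4276.
θ_c = arcsin 0.4276 = 25.31°.

25.31°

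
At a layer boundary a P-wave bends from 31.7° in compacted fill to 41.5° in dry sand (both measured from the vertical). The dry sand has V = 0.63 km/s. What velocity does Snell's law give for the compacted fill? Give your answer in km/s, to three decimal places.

Snell's law: sin 31.7°/V₁ = sin 41.5°/V₂.
V₁ = V₂·sin 31.7°/sin 41.5° = 0.63 × 0.7930 = 0.500 km/s.

0.500 km/s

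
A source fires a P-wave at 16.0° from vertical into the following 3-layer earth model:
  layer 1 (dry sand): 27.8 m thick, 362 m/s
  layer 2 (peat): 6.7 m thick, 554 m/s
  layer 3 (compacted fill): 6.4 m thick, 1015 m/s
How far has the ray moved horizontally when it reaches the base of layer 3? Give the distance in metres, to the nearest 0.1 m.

Apply Snell's law at each interface; in layer i the horizontal offset is hᵢ·tan θᵢ.
Layer 1: θ = 16.00°; offset = 27.8·tan 16.00° = 7.972 m.
Layer 2: sin θ = 554·sin 16.0°/362 = 0.4218, θ = 24.95°; offset = 6.7·tan 24.95° = 3.117 m.
Layer 3: sin θ = 1015·sin 16.0°/362 = 0.7729, θ = 50.61°; offset = 6.4·tan 50.61° = 7.794 m.
Total horizontal offset = 18.883 m.

18.9 m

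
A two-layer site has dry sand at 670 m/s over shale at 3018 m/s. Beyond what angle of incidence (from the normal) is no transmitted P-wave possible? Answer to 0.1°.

12.8°

Critical incidence: sin θ_c = V₁/V₂ = 670/3018 = 0.2220.
θ_c = arcsin 0.2220 = 12.83°.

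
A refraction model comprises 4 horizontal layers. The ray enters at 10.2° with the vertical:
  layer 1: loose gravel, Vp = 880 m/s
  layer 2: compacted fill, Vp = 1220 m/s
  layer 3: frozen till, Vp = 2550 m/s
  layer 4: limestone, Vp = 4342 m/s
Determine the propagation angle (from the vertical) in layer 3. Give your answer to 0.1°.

Snell's law across each interface conserves sin θ / V, so sin θ_3 = V_3·sin θ₁/V₁.
sin θ_3 = 2550 × sin 10.2° / 880 = 0.5131.
θ_3 = 30.87° from the vertical.

30.9°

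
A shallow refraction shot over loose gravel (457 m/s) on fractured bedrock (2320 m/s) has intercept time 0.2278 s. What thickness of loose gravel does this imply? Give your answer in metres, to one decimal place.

53.1 m

h = tᵢ·V₁·V₂ / (2·√(V₂²−V₁²)).
√(V₂²−V₁²) = √(2320² − 457²) = 2274.5 m/s.
h = 0.2278 s × 457 × 2320 / (2 × 2274.5) = 53.09 m.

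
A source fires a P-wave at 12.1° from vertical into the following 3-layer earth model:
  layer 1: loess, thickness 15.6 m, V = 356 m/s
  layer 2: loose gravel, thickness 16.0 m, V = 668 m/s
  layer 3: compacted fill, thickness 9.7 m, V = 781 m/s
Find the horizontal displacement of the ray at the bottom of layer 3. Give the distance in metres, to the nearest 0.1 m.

15.2 m

Apply Snell's law at each interface; in layer i the horizontal offset is hᵢ·tan θᵢ.
Layer 1: θ = 12.10°; offset = 15.6·tan 12.10° = 3.344 m.
Layer 2: sin θ = 668·sin 12.1°/356 = 0.3933, θ = 23.16°; offset = 16.0·tan 23.16° = 6.845 m.
Layer 3: sin θ = 781·sin 12.1°/356 = 0.4599, θ = 27.38°; offset = 9.7·tan 27.38° = 5.023 m.
Σ offsets = 15.213 m.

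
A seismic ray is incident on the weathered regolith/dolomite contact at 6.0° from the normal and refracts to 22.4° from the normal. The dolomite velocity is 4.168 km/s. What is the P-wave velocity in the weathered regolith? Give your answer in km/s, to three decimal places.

sin 6.0° = 0.1045; sin 22.4° = 0.3811.
V₁ = V₂·(sin θ₁/sin θ₂) = 4.168·(0.1045/0.3811) = 1.143 km/s.

1.143 km/s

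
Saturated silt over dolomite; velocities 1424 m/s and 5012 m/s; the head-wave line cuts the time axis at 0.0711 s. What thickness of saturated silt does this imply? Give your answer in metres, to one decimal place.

h = tᵢ·V₁·V₂ / (2·√(V₂²−V₁²)).
√(V₂²−V₁²) = √(5012² − 1424²) = 4805.5 m/s.
h = 0.0711 s × 1424 × 5012 / (2 × 4805.5) = 52.80 m.

52.8 m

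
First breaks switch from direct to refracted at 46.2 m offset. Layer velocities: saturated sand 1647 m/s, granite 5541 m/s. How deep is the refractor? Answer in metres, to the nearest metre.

17 m

x_cross = 2h·√((V₂+V₁)/(V₂−V₁)) → h = x_cross / (2·√((V₂+V₁)/(V₂−V₁))).
√((V₂+V₁)/(V₂−V₁)) = √((5541+1647)/(5541−1647)) = 1.3586.
h = 46.2 / (2·1.3586) = 17.00 m.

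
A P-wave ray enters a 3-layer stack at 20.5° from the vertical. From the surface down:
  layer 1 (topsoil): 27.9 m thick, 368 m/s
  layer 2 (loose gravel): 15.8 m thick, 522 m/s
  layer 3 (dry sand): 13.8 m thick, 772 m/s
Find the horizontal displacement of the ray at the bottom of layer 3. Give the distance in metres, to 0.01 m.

34.42 m

Apply Snell's law at each interface; in layer i the horizontal offset is hᵢ·tan θᵢ.
Layer 1: θ = 20.50°; offset = 27.9·tan 20.50° = 10.4314 m.
Layer 2: sin θ = 522·sin 20.5°/368 = 0.4968, θ = 29.79°; offset = 15.8·tan 29.79° = 9.0436 m.
Layer 3: sin θ = 772·sin 20.5°/368 = 0.7347, θ = 47.28°; offset = 13.8·tan 47.28° = 14.9443 m.
Total horizontal offset = 34.4193 m.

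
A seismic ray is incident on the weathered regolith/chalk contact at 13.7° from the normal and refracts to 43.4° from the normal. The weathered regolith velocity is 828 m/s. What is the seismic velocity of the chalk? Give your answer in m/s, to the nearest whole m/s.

sin 13.7° = 0.2368; sin 43.4° = 0.6871.
V₂ = V₁·(sin θ₂/sin θ₁) = 828·(0.6871/0.2368) = 2402.10 m/s.

2402 m/s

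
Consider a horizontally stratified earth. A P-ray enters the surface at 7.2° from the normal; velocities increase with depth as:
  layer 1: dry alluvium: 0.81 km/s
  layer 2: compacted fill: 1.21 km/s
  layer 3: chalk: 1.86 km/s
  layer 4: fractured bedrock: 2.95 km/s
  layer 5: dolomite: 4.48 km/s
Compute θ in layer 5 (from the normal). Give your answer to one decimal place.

43.9°

Ray parameter p = sin 7.2° / 0.81 = 1.5473e-01 s/km.
sin θ_5 = p·V_5 = 1.5473e-01 × 4.48 = 0.6932.
θ_5 = arcsin 0.6932 = 43.88°.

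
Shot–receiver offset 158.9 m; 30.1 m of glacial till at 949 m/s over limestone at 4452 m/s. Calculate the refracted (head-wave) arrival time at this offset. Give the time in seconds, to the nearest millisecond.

0.098 s

t = x/V₂ + 2h·√(V₂²−V₁²)/(V₁V₂).
√(V₂²−V₁²) = √(4452²−949²) = 4349.7 m/s; delay term = 2·30.1·4349.7/(949·4452) = 0.06198 s.
t = 158.9/4452 + 0.06198 = 0.09767 s.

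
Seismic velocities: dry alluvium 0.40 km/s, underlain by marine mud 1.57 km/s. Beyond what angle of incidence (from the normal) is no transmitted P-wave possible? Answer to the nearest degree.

At critical incidence the refracted ray runs along the interface (θ₂ = 90°), so sin θ_c = V₁/V₂.
θ_c = arcsin(0.40/1.57) = arcsin 0.2548 = 14.76°.

15°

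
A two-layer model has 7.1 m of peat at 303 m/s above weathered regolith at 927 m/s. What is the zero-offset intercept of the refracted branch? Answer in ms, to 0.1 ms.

tᵢ = 2h·√(V₂²−V₁²)/(V₁V₂).
√(V₂²−V₁²) = √(927²−303²) = 876.1 m/s.
tᵢ = 2·7.1·876.1/(303·927) = 0.04429 s.

44.3 ms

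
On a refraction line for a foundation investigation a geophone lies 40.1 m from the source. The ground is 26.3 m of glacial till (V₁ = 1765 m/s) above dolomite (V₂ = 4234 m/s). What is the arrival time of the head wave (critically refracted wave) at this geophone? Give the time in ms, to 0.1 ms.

36.6 ms

t = x/V₂ + 2h·√(V₂²−V₁²)/(V₁V₂).
√(V₂²−V₁²) = √(4234²−1765²) = 3848.6 m/s; delay term = 2·26.3·3848.6/(1765·4234) = 0.02709 s.
t = 40.1/4234 + 0.02709 = 0.03656 s.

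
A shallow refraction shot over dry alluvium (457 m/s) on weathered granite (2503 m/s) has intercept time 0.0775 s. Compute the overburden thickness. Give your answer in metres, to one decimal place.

θ_c = arcsin(457/2503) = 10.52°; cos θ_c = 0.9832.
tᵢ = 2h cos θ_c/V₁ ⇒ h = tᵢ·V₁/(2 cos θ_c) = 0.0775·457/(2·0.9832) = 18.01 m.

18.0 m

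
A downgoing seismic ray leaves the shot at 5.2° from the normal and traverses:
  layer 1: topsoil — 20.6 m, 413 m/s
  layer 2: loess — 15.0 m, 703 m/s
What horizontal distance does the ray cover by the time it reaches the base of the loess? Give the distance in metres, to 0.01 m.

4.22 m

Apply Snell's law at each interface; in layer i the horizontal offset is hᵢ·tan θᵢ.
Layer 1: θ = 5.20°; offset = 20.6·tan 5.20° = 1.8747 m.
Layer 2: sin θ = 703·sin 5.2°/413 = 0.1543, θ = 8.87°; offset = 15.0·tan 8.87° = 2.3421 m.
Total horizontal offset = 4.2169 m.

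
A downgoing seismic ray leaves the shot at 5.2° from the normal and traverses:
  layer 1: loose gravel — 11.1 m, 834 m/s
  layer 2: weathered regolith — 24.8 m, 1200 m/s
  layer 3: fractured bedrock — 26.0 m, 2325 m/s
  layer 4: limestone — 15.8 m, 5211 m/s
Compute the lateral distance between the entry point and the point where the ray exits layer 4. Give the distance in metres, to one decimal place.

Ray parameter p = sin 5.2° / 834 m/s = 1.0867e-04 s/m.
Layer 1: θ = 5.20°; offset = 11.1·tan 5.20° = 1.010 m.
Layer 2: sin θ = p·1200 = 0.1304 → θ = 7.49°; offset = 24.8·tan 7.49° = 3.262 m.
Layer 3: sin θ = p·2325 = 0.2527 → θ = 14.64°; offset = 26.0·tan 14.64° = 6.790 m.
Layer 4: sin θ = p·5211 = 0.5663 → θ = 34.49°; offset = 15.8·tan 34.49° = 10.856 m.
Σ offsets = 21.917 m.

21.9 m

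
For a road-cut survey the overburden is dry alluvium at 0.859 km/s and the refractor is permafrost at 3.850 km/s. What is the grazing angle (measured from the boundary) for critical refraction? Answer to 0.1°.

At critical incidence the refracted ray runs along the interface (θ₂ = 90°), so sin θ_c = V₁/V₂.
θ_c = arcsin(0.859/3.850) = arcsin 0.2231 = 12.89°.
Measured from the interface: 90° − 12.89° = 77.11°.

77.1°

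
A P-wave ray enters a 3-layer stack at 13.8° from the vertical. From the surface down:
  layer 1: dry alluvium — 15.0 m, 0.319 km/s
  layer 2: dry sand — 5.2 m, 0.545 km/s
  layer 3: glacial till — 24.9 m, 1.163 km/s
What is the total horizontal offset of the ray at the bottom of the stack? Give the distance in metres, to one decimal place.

Apply Snell's law at each interface; in layer i the horizontal offset is hᵢ·tan θᵢ.
Layer 1: θ = 13.80°; offset = 15.0·tan 13.80° = 3.684 m.
Layer 2: sin θ = 0.545·sin 13.8°/0.319 = 0.4075, θ = 24.05°; offset = 5.2·tan 24.05° = 2.321 m.
Layer 3: sin θ = 1.163·sin 13.8°/0.319 = 0.8696, θ = 60.42°; offset = 24.9·tan 60.42° = 43.861 m.
Summing the layer offsets gives 49.866 m.

49.9 m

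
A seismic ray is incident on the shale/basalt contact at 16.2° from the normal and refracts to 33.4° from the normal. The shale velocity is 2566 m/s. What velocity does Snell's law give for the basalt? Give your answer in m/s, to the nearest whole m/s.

Snell's law: sin 16.2°/V₁ = sin 33.4°/V₂.
V₂ = V₁·sin 33.4°/sin 16.2° = 2566 × 1.9731 = 5063.01 m/s.

5063 m/s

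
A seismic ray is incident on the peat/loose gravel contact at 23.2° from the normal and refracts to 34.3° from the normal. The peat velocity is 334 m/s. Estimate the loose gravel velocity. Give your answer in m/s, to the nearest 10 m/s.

Snell's law: sin 23.2°/V₁ = sin 34.3°/V₂.
V₂ = V₁·sin 34.3°/sin 23.2° = 334 × 1.4305 = 477.78 m/s.

480 m/s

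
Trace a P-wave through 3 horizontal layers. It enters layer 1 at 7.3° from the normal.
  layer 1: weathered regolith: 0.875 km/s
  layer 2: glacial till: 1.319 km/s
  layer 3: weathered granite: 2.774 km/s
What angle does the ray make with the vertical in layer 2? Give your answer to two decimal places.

Ray parameter p = sin 7.3° / 0.875 = 1.4522e-01 s/km.
sin θ_2 = p·V_2 = 1.4522e-01 × 1.319 = 0.1915.
θ_2 = arcsin 0.1915 = 11.04°.

11.04°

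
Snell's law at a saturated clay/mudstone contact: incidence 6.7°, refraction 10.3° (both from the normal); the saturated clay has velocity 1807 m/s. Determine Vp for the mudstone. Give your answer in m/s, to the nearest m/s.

2769 m/s

Snell's law: sin 6.7°/V₁ = sin 10.3°/V₂.
V₂ = V₁·sin 10.3°/sin 6.7° = 1807 × 1.5325 = 2769.29 m/s.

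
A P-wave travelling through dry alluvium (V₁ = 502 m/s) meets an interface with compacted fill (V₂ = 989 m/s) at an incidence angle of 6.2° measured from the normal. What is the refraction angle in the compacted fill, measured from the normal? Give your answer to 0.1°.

12.3°

Snell's law: sin θ₂ = (V₂/V₁)·sin θ₁ = (989/502)·sin 6.2° = 0.2128.
θ₂ = sin⁻¹(0.2128) = 12.28° (from vertical).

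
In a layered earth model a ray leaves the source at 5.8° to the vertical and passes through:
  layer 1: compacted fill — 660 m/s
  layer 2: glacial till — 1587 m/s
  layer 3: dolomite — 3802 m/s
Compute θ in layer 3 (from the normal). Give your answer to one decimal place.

Snell's law across each interface conserves sin θ / V, so sin θ_3 = V_3·sin θ₁/V₁.
sin θ_3 = 3802 × sin 5.8° / 660 = 0.5821.
θ_3 = arcsin 0.5821 = 35.60°.

35.6°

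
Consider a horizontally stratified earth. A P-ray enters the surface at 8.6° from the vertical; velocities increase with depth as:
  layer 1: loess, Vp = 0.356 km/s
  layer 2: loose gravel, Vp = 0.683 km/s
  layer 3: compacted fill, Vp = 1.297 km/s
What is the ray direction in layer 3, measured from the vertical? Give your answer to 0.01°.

Snell's law across each interface conserves sin θ / V, so sin θ_3 = V_3·sin θ₁/V₁.
sin θ_3 = 1.297 × sin 8.6° / 0.356 = 0.5448.
θ_3 = 33.01° from the vertical.

33.01°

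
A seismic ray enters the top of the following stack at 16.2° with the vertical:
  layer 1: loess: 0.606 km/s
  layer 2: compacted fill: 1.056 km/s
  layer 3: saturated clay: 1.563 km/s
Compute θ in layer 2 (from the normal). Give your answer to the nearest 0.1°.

29.1°

Ray parameter p = sin 16.2° / 0.606 = 4.6038e-01 s/km.
sin θ_2 = p·V_2 = 4.6038e-01 × 1.056 = 0.4862.
θ_2 = arcsin 0.4862 = 29.09°.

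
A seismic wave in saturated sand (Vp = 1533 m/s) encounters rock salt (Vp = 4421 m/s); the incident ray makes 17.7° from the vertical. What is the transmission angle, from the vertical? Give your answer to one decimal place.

Snell's law: sin θ₂ = (V₂/V₁)·sin θ₁ = (4421/1533)·sin 17.7° = 0.8768.
θ₂ = sin⁻¹(0.8768) = 61.26° (from vertical).

61.3°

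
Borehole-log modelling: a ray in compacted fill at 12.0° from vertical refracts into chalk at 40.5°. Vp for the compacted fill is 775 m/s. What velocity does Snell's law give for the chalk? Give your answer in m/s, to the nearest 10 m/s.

sin 12.0° = 0.2079; sin 40.5° = 0.6494.
V₂ = V₁·(sin θ₂/sin θ₁) = 775·(0.6494/0.2079) = 2420.85 m/s.

2420 m/s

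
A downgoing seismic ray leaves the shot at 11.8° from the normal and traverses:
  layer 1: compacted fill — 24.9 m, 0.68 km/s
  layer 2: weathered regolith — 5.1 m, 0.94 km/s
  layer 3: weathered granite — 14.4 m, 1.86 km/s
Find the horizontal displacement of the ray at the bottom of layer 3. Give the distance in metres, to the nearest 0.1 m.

16.4 m

Ray parameter p = sin 11.8° / 0.68 km/s = 3.0073e-01 s/km.
Layer 1: θ = 11.80°; offset = 24.9·tan 11.80° = 5.202 m.
Layer 2: sin θ = p·0.94 = 0.2827 → θ = 16.42°; offset = 5.1·tan 16.42° = 1.503 m.
Layer 3: sin θ = p·1.86 = 0.5594 → θ = 34.01°; offset = 14.4·tan 34.01° = 9.717 m.
Σ offsets = 16.422 m.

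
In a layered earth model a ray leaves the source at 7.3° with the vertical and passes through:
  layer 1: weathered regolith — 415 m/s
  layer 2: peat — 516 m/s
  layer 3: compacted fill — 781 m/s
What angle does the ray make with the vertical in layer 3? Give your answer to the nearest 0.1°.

13.8°

Snell's law across each interface conserves sin θ / V, so sin θ_3 = V_3·sin θ₁/V₁.
sin θ_3 = 781 × sin 7.3° / 415 = 0.2391.
θ_3 = arcsin 0.2391 = 13.83°.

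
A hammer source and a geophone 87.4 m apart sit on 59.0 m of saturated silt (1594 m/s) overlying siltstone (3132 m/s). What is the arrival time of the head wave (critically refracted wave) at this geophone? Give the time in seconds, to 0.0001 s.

θ_c = arcsin(V₁/V₂) = arcsin(1594/3132) = 30.59°, cos θ_c = 0.8608.
Intercept time tᵢ = 2h cos θ_c / V₁ = 2·59.0·0.8608/1594 = 0.06372 s.
t = x/V₂ + tᵢ = 87.4/3132 + 0.06372 = 0.09163 s.

0.0916 s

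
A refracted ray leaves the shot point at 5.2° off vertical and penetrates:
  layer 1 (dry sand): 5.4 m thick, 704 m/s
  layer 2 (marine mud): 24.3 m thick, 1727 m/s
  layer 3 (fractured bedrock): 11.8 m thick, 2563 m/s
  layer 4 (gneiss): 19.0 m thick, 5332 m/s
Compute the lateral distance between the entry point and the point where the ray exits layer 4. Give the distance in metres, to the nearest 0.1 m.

p = sin θ₁/V₁ = sin 5.2°/704 = 1.2874e-04 s/m is conserved through the stack.
Layer 1: θ = 5.20°; offset = 5.4·tan 5.20° = 0.491 m.
Layer 2: sin θ = p·1727 = 0.2223 → θ = 12.85°; offset = 24.3·tan 12.85° = 5.541 m.
Layer 3: sin θ = p·2563 = 0.3300 → θ = 19.27°; offset = 11.8·tan 19.27° = 4.125 m.
Layer 4: sin θ = p·5332 = 0.6864 → θ = 43.35°; offset = 19.0·tan 43.35° = 17.935 m.
Σ offsets = 28.093 m.

28.1 m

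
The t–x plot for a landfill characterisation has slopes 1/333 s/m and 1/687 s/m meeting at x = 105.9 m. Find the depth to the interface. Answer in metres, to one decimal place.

h = (x_cross/2)·√((V₂−V₁)/(V₂+V₁)).
(V₂−V₁)/(V₂+V₁) = (687−333)/(687+333) = 0.3471; √ = 0.5891.
h = (105.9/2)·0.5891 = 31.19 m.

31.2 m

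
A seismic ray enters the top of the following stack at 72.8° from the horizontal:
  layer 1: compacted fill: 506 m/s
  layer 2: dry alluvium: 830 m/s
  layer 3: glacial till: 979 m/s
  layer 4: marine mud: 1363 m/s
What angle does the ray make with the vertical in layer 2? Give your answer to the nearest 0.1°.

29.0°

From the normal: θ₁ = 90° − 72.8° = 17.2°.
Ray parameter p = sin 17.2° / 506 = 5.8440e-04 s/m.
sin θ_2 = p·V_2 = 5.8440e-04 × 830 = 0.4851.
θ_2 = arcsin 0.4851 = 29.02°.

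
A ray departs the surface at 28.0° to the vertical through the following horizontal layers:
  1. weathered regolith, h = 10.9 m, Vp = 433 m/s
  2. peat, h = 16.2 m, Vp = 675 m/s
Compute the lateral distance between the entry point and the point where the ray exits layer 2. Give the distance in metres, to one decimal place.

23.2 m

Apply Snell's law at each interface; in layer i the horizontal offset is hᵢ·tan θᵢ.
Layer 1: θ = 28.00°; offset = 10.9·tan 28.00° = 5.796 m.
Layer 2: sin θ = 675·sin 28.0°/433 = 0.7319, θ = 47.04°; offset = 16.2·tan 47.04° = 17.398 m.
Total horizontal offset = 23.194 m.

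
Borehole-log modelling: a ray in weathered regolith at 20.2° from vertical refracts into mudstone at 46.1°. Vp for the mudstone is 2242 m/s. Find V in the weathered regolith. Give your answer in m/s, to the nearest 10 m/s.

1070 m/s

sin 20.2° = 0.3453; sin 46.1° = 0.7206.
V₁ = V₂·(sin θ₁/sin θ₂) = 2242·(0.3453/0.7206) = 1074.40 m/s.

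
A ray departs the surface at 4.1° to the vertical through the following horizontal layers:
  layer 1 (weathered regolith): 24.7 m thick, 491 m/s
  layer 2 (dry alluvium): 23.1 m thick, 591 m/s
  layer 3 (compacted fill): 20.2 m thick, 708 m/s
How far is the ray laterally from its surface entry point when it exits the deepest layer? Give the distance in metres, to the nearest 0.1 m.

Apply Snell's law at each interface; in layer i the horizontal offset is hᵢ·tan θᵢ.
Layer 1: θ = 4.10°; offset = 24.7·tan 4.10° = 1.771 m.
Layer 2: sin θ = 591·sin 4.1°/491 = 0.0861, θ = 4.94°; offset = 23.1·tan 4.94° = 1.995 m.
Layer 3: sin θ = 708·sin 4.1°/491 = 0.1031, θ = 5.92°; offset = 20.2·tan 5.92° = 2.094 m.
Σ offsets = 5.860 m.

5.9 m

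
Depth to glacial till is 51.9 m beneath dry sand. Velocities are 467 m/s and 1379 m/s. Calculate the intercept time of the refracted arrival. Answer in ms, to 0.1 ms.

θ_c = arcsin(V₁/V₂) = arcsin(467/1379) = 19.79°; cos θ_c = 0.9409.
tᵢ = 2h·cos θ_c / V₁ = 2·51.9·0.9409 / 467 = 0.20914 s.

209.1 ms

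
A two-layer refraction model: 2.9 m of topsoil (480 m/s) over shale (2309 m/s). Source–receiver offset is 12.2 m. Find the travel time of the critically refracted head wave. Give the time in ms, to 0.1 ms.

t = x/V₂ + 2h·√(V₂²−V₁²)/(V₁V₂).
√(V₂²−V₁²) = √(2309²−480²) = 2258.6 m/s; delay term = 2·2.9·2258.6/(480·2309) = 0.01182 s.
t = 12.2/2309 + 0.01182 = 0.01710 s.

17.1 ms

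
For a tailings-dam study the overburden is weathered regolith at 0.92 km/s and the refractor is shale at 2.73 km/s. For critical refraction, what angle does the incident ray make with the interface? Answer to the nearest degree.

Critical incidence: sin θ_c = V₁/V₂ = 0.92/2.73 = 0.3370.
θ_c = arcsin 0.3370 = 19.69°.
Measured from the interface: 90° − 19.69° = 70.31°.

70°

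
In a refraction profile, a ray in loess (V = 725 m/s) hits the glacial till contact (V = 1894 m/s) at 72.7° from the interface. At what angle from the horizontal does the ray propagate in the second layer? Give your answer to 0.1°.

39.0°

Convert to the normal: θ₁ = 90° − 72.7° = 17.3°.
sin θ₁/V₁ = sin θ₂/V₂ ⇒ sin θ₂ = 1894·sin 17.3°/725 = 1894·0.2974/725 = 0.7769.
θ₂ = arcsin 0.7769 = 50.97° from the normal.
From the interface: 90° − 50.97° = 39.03°.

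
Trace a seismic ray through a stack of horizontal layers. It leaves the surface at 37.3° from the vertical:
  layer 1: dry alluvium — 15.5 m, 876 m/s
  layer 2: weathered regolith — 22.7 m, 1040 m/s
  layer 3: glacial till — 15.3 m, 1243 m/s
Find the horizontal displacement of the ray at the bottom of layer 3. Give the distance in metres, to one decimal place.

61.1 m

Ray parameter p = sin 37.3° / 876 m/s = 6.9177e-04 s/m.
Layer 1: θ = 37.30°; offset = 15.5·tan 37.30° = 11.808 m.
Layer 2: sin θ = p·1040 = 0.7194 → θ = 46.01°; offset = 22.7·tan 46.01° = 23.513 m.
Layer 3: sin θ = p·1243 = 0.8599 → θ = 59.30°; offset = 15.3·tan 59.30° = 25.770 m.
Σ offsets = 61.091 m.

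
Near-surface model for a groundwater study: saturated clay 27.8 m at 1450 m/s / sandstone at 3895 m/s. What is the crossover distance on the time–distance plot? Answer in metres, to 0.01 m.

82.21 m

x_cross = 2h·√((V₂+V₁)/(V₂−V₁)).
(V₂+V₁)/(V₂−V₁) = (3895+1450)/(3895−1450) = 2.1861; √ = 1.4785.
x_cross = 2·27.8·1.4785 = 82.21 m.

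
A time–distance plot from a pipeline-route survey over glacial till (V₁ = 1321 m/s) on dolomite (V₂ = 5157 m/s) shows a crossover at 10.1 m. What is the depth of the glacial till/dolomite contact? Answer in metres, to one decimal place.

h = (x_cross/2)·√((V₂−V₁)/(V₂+V₁)).
(V₂−V₁)/(V₂+V₁) = (5157−1321)/(5157+1321) = 0.5922; √ = 0.7695.
h = (10.1/2)·0.7695 = 3.89 m.

3.9 m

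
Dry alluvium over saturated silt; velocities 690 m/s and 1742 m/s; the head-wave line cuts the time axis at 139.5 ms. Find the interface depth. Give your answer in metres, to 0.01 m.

h = tᵢ·V₁·V₂ / (2·√(V₂²−V₁²)).
√(V₂²−V₁²) = √(1742² − 690²) = 1599.5 m/s.
h = 0.1395 s × 690 × 1742 / (2 × 1599.5) = 52.41 m.

52.41 m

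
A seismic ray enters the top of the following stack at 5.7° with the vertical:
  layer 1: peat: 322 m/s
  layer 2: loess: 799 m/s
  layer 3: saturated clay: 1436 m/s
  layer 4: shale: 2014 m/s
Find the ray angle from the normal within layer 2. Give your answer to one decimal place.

Ray parameter p = sin 5.7° / 322 = 3.0845e-04 s/m.
sin θ_2 = p·V_2 = 3.0845e-04 × 799 = 0.2464.
θ_2 = arcsin 0.2464 = 14.27°.

14.3°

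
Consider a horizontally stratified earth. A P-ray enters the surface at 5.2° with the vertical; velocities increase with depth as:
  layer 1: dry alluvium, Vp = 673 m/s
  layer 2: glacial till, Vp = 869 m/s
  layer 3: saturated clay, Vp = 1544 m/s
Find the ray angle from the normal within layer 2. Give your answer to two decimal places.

6.72°

Snell's law across each interface conserves sin θ / V, so sin θ_2 = V_2·sin θ₁/V₁.
sin θ_2 = 869 × sin 5.2° / 673 = 0.1170.
θ_2 = arcsin 0.1170 = 6.72°.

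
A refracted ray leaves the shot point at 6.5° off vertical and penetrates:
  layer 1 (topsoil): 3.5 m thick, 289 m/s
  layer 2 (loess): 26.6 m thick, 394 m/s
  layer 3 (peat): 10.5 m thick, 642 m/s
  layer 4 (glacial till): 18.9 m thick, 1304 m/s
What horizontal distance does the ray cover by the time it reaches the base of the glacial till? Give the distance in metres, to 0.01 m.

Apply Snell's law at each interface; in layer i the horizontal offset is hᵢ·tan θᵢ.
Layer 1: θ = 6.50°; offset = 3.5·tan 6.50° = 0.3988 m.
Layer 2: sin θ = 394·sin 6.5°/289 = 0.1543, θ = 8.88°; offset = 26.6·tan 8.88° = 4.1550 m.
Layer 3: sin θ = 642·sin 6.5°/289 = 0.2515, θ = 14.56°; offset = 10.5·tan 14.56° = 2.7282 m.
Layer 4: sin θ = 1304·sin 6.5°/289 = 0.5108, θ = 30.72°; offset = 18.9·tan 30.72° = 11.2292 m.
Total horizontal offset = 18.5112 m.

18.51 m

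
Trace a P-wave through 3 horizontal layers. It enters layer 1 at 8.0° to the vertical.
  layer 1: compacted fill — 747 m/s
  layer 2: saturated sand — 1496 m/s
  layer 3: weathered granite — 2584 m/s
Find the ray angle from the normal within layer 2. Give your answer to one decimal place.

16.2°

Snell's law across each interface conserves sin θ / V, so sin θ_2 = V_2·sin θ₁/V₁.
sin θ_2 = 1496 × sin 8.0° / 747 = 0.2787.
θ_2 = arcsin 0.2787 = 16.18°.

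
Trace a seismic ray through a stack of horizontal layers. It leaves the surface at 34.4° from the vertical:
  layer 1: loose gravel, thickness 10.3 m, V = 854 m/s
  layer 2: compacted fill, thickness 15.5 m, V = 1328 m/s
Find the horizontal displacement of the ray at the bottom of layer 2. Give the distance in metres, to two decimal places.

p = sin θ₁/V₁ = sin 34.4°/854 = 6.6155e-04 s/m is conserved through the stack.
Layer 1: θ = 34.40°; offset = 10.3·tan 34.40° = 7.0526 m.
Layer 2: sin θ = p·1328 = 0.8785 → θ = 61.47°; offset = 15.5·tan 61.47° = 28.5085 m.
Σ offsets = 35.5610 m.

35.56 m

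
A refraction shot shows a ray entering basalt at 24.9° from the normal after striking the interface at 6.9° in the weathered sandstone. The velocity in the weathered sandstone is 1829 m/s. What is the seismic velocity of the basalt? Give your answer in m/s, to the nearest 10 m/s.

6410 m/s

Snell's law: sin 6.9°/V₁ = sin 24.9°/V₂.
V₂ = V₁·sin 24.9°/sin 6.9° = 1829 × 3.5046 = 6409.98 m/s.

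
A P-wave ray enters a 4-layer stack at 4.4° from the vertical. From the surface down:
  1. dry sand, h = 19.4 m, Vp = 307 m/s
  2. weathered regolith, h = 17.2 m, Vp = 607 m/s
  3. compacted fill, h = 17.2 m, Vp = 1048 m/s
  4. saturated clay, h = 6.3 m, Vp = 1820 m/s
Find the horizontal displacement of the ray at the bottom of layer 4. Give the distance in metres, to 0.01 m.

p = sin θ₁/V₁ = sin 4.4°/307 = 2.4990e-04 s/m is conserved through the stack.
Layer 1: θ = 4.40°; offset = 19.4·tan 4.40° = 1.4927 m.
Layer 2: sin θ = p·607 = 0.1517 → θ = 8.72°; offset = 17.2·tan 8.72° = 2.6396 m.
Layer 3: sin θ = p·1048 = 0.2619 → θ = 15.18°; offset = 17.2·tan 15.18° = 4.6675 m.
Layer 4: sin θ = p·1820 = 0.4548 → θ = 27.05°; offset = 6.3·tan 27.05° = 3.2174 m.
Total horizontal offset = 12.0172 m.

12.02 m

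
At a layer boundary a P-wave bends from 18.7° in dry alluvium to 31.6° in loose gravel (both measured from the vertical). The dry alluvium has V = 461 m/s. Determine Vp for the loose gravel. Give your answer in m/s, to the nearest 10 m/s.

750 m/s

sin 18.7° = 0.3206; sin 31.6° = 0.5240.
V₂ = V₁·(sin θ₂/sin θ₁) = 461·(0.5240/0.3206) = 753.42 m/s.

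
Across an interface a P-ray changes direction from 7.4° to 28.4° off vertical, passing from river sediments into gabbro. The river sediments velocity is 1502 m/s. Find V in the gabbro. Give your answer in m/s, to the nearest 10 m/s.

5550 m/s

sin 7.4° = 0.1288; sin 28.4° = 0.4756.
V₂ = V₁·(sin θ₂/sin θ₁) = 1502·(0.4756/0.1288) = 5546.68 m/s.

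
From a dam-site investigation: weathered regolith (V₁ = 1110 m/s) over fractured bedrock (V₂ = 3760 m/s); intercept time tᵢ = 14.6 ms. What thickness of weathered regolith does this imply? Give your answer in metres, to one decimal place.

8.5 m

h = tᵢ·V₁·V₂ / (2·√(V₂²−V₁²)).
√(V₂²−V₁²) = √(3760² − 1110²) = 3592.4 m/s.
h = 0.0146 s × 1110 × 3760 / (2 × 3592.4) = 8.48 m.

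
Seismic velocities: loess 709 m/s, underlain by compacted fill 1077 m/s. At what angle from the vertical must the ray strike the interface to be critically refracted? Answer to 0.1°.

41.2°

At critical incidence the refracted ray runs along the interface (θ₂ = 90°), so sin θ_c = V₁/V₂.
θ_c = arcsin(709/1077) = arcsin 0.6583 = 41.17°.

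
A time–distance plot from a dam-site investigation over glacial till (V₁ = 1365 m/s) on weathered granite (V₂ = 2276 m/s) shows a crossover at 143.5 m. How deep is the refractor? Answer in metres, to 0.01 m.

35.89 m

h = (x_cross/2)·√((V₂−V₁)/(V₂+V₁)).
(V₂−V₁)/(V₂+V₁) = (2276−1365)/(2276+1365) = 0.2502; √ = 0.5002.
h = (143.5/2)·0.5002 = 35.89 m.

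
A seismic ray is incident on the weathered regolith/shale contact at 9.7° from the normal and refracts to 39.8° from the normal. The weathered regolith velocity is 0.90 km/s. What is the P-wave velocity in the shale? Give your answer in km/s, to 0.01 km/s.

Snell's law: sin 9.7°/V₁ = sin 39.8°/V₂.
V₂ = V₁·sin 39.8°/sin 9.7° = 0.90 × 3.7991 = 3.42 km/s.

3.42 km/s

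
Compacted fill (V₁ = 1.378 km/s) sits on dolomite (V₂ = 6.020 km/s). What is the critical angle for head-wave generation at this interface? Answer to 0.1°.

13.2°

Critical incidence: sin θ_c = V₁/V₂ = 1.378/6.020 = 0.2289.
θ_c = arcsin 0.2289 = 13.23°.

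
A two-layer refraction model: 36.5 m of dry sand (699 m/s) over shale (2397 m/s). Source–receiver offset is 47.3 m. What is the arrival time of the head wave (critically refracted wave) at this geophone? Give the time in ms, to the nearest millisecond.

t = x/V₂ + 2h·√(V₂²−V₁²)/(V₁V₂).
√(V₂²−V₁²) = √(2397²−699²) = 2292.8 m/s; delay term = 2·36.5·2292.8/(699·2397) = 0.09990 s.
t = 47.3/2397 + 0.09990 = 0.11963 s.

120 ms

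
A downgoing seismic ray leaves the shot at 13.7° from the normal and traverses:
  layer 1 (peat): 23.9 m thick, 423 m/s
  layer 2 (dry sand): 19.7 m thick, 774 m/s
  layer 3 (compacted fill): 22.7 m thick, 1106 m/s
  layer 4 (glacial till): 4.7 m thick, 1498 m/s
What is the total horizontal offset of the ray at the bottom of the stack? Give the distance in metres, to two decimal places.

40.44 m

p = sin θ₁/V₁ = sin 13.7°/423 = 5.5990e-04 s/m is conserved through the stack.
Layer 1: θ = 13.70°; offset = 23.9·tan 13.70° = 5.8262 m.
Layer 2: sin θ = p·774 = 0.4334 → θ = 25.68°; offset = 19.7·tan 25.68° = 9.4730 m.
Layer 3: sin θ = p·1106 = 0.6193 → θ = 38.26°; offset = 22.7·tan 38.26° = 17.9026 m.
Layer 4: sin θ = p·1498 = 0.8387 → θ = 57.01°; offset = 4.7·tan 57.01° = 7.2391 m.
Total horizontal offset = 40.4409 m.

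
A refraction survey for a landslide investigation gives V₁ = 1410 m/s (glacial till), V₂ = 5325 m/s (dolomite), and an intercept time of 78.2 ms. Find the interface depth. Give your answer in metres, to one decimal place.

h = tᵢ·V₁·V₂ / (2·√(V₂²−V₁²)).
√(V₂²−V₁²) = √(5325² − 1410²) = 5134.9 m/s.
h = 0.0782 s × 1410 × 5325 / (2 × 5134.9) = 57.17 m.

57.2 m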